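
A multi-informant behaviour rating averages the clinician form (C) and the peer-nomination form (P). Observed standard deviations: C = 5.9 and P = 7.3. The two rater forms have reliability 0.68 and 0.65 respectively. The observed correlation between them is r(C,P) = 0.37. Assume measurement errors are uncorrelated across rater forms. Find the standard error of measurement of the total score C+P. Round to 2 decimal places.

5.46

Var(total) = 88.1 + 31.8718 = 119.972.
True-score variance = 58.3093 + 31.8718 = 90.1811, so reliability = 0.7517.
Error variance = 119.972 − 90.1811 = 29.7907; SEM = √29.7907 = 5.46.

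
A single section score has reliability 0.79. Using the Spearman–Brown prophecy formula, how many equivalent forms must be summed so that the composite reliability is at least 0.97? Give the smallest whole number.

9

k ≥ ρ*(1−ρ₁)/(ρ₁(1−ρ*)) = 0.97·0.21 / (0.79·0.03) = 8.595.
Smallest integer k = 9.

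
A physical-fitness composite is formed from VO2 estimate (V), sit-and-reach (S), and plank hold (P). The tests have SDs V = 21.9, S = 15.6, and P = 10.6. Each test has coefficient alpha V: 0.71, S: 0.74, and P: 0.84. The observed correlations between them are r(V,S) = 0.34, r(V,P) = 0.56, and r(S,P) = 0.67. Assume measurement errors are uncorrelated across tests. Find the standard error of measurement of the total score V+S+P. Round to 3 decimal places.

Var(total) = 835.33 + 713.894 = 1549.22.
True-score variance = 614.992 + 713.894 = 1328.89, so reliability = 0.8578.
Error variance = 1549.22 − 1328.89 = 220.338; SEM = √220.338 = 14.844.

14.844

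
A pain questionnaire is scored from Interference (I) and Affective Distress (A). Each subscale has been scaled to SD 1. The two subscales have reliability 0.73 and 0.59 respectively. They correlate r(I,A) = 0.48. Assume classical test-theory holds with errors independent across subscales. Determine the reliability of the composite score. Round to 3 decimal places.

Var(I+A) = 2 + 2·[0.48] = 2 + 0.96 = 2.96.
Because errors are independent across components, Cov(Tᵢ,Tⱼ) = Cov(Xᵢ,Xⱼ); the off-diagonal part of the true-score variance is the same as above.
True-score variance = [0.73 + 0.59] + 0.96 = 1.32 + 0.96 = 2.28.
Reliability = 2.28 / 2.96 = 0.770.

0.770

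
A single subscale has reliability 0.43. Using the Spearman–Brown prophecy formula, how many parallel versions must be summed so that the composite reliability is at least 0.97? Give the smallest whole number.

43

k ≥ ρ*(1−ρ₁)/(ρ₁(1−ρ*)) = 0.97·0.57 / (0.43·0.03) = 42.860.
Smallest integer k = 43.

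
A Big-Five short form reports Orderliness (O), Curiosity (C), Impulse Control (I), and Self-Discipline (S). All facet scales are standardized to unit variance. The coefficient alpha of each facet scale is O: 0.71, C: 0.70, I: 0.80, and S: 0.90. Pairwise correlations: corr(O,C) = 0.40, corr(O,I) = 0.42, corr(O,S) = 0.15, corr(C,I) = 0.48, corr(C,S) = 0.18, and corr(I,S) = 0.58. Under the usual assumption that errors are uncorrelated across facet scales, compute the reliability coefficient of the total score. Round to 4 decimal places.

0.8943

Var(O+C+I+S) = 4 + 2·[0.40 + 0.42 + 0.15 + 0.48 + 0.18 + 0.58] = 4 + 4.42 = 8.42.
With uncorrelated errors the cross-covariances are all true-score covariance, so they carry over unchanged; only the diagonal terms shrink to ρᵢσᵢ².
True-score variance = [0.71 + 0.70 + 0.80 + 0.90] + 4.42 = 3.11 + 4.42 = 7.53.
Reliability = 7.53 / 8.42 = 0.8943.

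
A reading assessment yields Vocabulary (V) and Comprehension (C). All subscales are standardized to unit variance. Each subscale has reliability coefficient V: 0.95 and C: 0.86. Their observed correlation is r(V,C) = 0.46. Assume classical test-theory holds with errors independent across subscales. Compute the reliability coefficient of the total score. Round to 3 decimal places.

Var(V+C) = 2 + 2·[0.46] = 2 + 0.92 = 2.92.
Because errors are independent across components, Cov(Tᵢ,Tⱼ) = Cov(Xᵢ,Xⱼ); the off-diagonal part of the true-score variance is the same as above.
True-score variance = [0.95 + 0.86] + 0.92 = 1.81 + 0.92 = 2.73.
Reliability = 2.73 / 2.92 = 0.935.

0.935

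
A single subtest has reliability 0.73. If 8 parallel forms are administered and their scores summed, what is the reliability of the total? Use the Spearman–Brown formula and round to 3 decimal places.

ρ_k = kρ / (1 + (k−1)ρ) = 8·0.73 / (1 + 7·0.73) = 5.840 / 6.110 = 0.956.

0.956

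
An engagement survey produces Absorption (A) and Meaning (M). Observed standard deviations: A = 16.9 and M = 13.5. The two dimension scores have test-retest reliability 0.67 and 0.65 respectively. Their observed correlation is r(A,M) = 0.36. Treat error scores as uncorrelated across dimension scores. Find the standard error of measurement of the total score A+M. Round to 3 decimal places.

Var(total) = 467.86 + 164.268 = 632.128.
True-score variance = 309.821 + 164.268 = 474.089, so reliability = 0.7500.
Error variance = 632.128 − 474.089 = 158.039; SEM = √158.039 = 12.571.

12.571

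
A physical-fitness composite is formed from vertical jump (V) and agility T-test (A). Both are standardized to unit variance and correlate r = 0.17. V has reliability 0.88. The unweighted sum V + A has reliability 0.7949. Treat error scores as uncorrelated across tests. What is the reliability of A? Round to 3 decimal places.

Var(V+A) = 2 + 2·0.17 = 2.340.
True-score variance = ρ_V + ρ_A + 2·0.17, so 0.7949 = (0.88 + ρ_A + 0.34) / 2.340.
ρ_A = 0.7949·2.340 − 0.88 − 0.34 = 0.640.

0.640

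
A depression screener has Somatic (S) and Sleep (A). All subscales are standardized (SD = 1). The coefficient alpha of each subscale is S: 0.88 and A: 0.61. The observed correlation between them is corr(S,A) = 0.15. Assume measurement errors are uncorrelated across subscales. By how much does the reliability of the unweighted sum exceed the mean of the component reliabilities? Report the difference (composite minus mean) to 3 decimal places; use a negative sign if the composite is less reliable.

0.033

Var(sum) = 2 + 0.3 = 2.3; true-score variance = 1.49 + 0.3 = 1.79; composite reliability = 0.7783.
Mean component reliability = 0.7450.
Difference = 0.7783 − 0.7450 = 0.033.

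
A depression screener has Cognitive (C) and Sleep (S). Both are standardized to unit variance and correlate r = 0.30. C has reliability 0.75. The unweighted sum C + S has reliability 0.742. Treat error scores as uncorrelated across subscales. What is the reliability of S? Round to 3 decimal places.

Var(C+S) = 2 + 2·0.30 = 2.600.
True-score variance = ρ_C + ρ_S + 2·0.30, so 0.742 = (0.75 + ρ_S + 0.60) / 2.600.
ρ_S = 0.742·2.600 − 0.75 − 0.60 = 0.579.

0.579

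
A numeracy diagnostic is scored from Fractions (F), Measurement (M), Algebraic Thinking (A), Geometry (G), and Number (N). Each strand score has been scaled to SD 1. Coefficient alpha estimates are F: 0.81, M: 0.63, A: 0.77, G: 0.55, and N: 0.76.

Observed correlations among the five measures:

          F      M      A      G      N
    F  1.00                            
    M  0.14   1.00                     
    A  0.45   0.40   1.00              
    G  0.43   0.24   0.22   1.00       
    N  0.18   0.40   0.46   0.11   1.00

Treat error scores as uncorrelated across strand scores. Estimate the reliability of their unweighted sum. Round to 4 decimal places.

Var(F+M+A+G+N) = 5 + 2·[0.14 + 0.45 + 0.43 + 0.18 + 0.40 + 0.24 + 0.40 + 0.22 + 0.46 + 0.11] = 5 + 6.06 = 11.06.
With uncorrelated errors the cross-covariances are all true-score covariance, so they carry over unchanged; only the diagonal terms shrink to ρᵢσᵢ².
True-score variance = [0.81 + 0.63 + 0.77 + 0.55 + 0.76] + 6.06 = 3.52 + 6.06 = 9.58.
Reliability = 9.58 / 11.06 = 0.8662.

0.8662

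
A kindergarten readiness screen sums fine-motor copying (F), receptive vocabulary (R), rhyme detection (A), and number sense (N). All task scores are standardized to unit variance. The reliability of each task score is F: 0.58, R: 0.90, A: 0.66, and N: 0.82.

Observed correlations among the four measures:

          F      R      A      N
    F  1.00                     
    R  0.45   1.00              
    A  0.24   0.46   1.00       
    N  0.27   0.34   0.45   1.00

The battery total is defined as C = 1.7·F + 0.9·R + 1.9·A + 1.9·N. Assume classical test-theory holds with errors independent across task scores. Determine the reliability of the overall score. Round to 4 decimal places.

Var(C) = 1.7² + 0.9² + 1.9² + 1.9² + 2·[1.53·0.45 + 3.23·0.24 + 3.23·0.27 + 1.71·0.46 + 1.71·0.34 + 3.61·0.45] = 10.92 + 10.6566 = 21.5766.
Because errors are independent across components, Cov(Tᵢ,Tⱼ) = Cov(Xᵢ,Xⱼ); the off-diagonal part of the true-score variance is the same as above.
True-score variance = [1.7²·0.58 + 0.9²·0.90 + 1.9²·0.66 + 1.9²·0.82] + 10.6566 = 7.748 + 10.6566 = 18.4046.
Reliability = 18.4046 / 21.5766 = 0.8530.

0.8530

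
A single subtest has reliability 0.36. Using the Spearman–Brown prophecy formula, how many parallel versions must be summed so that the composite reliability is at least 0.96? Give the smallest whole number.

k ≥ ρ*(1−ρ₁)/(ρ₁(1−ρ*)) = 0.96·0.64 / (0.36·0.04) = 42.667.
Smallest integer k = 43.

43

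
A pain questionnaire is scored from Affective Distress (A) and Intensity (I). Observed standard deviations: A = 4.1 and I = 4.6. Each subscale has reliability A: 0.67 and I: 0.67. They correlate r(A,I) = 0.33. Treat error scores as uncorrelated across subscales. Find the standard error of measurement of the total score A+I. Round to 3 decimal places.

3.540

Var(total) = 37.97 + 12.4476 = 50.4176.
True-score variance = 25.4399 + 12.4476 = 37.8875, so reliability = 0.7515.
Error variance = 50.4176 − 37.8875 = 12.5301; SEM = √12.5301 = 3.540.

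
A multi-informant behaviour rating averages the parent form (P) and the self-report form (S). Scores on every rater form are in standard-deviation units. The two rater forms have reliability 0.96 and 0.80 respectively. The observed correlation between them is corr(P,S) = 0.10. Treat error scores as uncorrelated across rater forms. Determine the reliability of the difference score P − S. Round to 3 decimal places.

0.867

Var(P−S) = 1 + 1 − 2·0.10 = 2 − 0.2 = 1.8.
Because errors are independent across components, Cov(Tᵢ,Tⱼ) = Cov(Xᵢ,Xⱼ); the off-diagonal part of the true-score variance is the same as above.
True-score variance = [0.96 + 0.80] − 0.2 = 1.76 − 0.2 = 1.56.
Reliability = 1.56 / 1.8 = 0.867.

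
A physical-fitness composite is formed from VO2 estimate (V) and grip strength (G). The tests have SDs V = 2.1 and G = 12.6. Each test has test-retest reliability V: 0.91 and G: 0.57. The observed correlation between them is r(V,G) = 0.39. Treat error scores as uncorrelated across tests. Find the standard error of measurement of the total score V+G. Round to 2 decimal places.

8.29

Var(total) = 163.17 + 20.6388 = 183.809.
True-score variance = 94.5063 + 20.6388 = 115.145, so reliability = 0.6264.
Error variance = 183.809 − 115.145 = 68.6637; SEM = √68.6637 = 8.29.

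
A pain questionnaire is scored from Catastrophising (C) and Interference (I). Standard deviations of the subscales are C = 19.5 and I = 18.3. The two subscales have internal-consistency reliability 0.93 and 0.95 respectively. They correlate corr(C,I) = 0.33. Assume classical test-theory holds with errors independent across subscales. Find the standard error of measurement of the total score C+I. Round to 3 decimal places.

6.585

Var(total) = 715.14 + 235.521 = 950.661.
True-score variance = 671.778 + 235.521 = 907.299, so reliability = 0.9544.
Error variance = 950.661 − 907.299 = 43.362; SEM = √43.362 = 6.585.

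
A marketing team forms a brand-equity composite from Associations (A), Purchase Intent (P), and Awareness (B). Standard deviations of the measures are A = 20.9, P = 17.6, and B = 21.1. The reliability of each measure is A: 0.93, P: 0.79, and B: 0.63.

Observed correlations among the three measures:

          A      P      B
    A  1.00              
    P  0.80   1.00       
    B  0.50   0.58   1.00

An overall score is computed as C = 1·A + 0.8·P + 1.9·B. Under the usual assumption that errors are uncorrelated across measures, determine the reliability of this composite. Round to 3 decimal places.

0.841

Var(C) = 20.9² + 0.8²·17.6² + 1.9²·21.1² + 2·[0.8·20.9·17.6·0.80 + 1.9·20.9·21.1·0.50 + 1.52·17.6·21.1·0.58] = 2242.26 + 1963.5 = 4205.76.
Because errors are independent across components, Cov(Tᵢ,Tⱼ) = Cov(Xᵢ,Xⱼ); the off-diagonal part of the true-score variance is the same as above.
True-score variance = [20.9²·0.93 + 0.8²·17.6²·0.79 + 1.9²·21.1²·0.63] + 1963.5 = 1575.39 + 1963.5 = 3538.89.
Reliability = 3538.89 / 4205.76 = 0.841.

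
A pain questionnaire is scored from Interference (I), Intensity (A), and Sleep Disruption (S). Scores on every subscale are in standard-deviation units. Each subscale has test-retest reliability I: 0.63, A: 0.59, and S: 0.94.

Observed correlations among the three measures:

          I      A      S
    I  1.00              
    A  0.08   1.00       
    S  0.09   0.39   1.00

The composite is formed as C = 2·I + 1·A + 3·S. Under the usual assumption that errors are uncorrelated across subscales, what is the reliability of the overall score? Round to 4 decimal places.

0.8630

Var(C) = 2² + 1 + 3² + 2·[2·0.08 + 6·0.09 + 3·0.39] = 14 + 3.74 = 17.74.
Under uncorrelated errors the observed covariances equal the true-score covariances, so only the own-variance terms attenuate.
True-score variance = [2²·0.63 + 0.59 + 3²·0.94] + 3.74 = 11.57 + 3.74 = 15.31.
Reliability = 15.31 / 17.74 = 0.8630.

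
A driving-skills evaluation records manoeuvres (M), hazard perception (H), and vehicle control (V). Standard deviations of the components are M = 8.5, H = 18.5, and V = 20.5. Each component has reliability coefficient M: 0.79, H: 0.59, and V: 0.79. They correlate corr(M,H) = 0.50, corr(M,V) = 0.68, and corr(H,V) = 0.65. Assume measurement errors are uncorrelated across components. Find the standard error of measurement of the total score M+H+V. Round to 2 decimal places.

Var(total) = 834.75 + 887.255 = 1722.01.
True-score variance = 591.002 + 887.255 = 1478.26, so reliability = 0.8585.
Error variance = 1722.01 − 1478.26 = 243.747; SEM = √243.747 = 15.61.

15.61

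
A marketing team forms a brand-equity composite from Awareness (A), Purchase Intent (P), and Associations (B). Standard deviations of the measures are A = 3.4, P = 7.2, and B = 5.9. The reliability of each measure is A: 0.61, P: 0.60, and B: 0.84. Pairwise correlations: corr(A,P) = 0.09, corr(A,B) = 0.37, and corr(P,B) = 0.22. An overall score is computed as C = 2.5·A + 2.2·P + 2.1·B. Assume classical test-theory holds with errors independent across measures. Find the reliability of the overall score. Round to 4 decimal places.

Var(C) = 2.5²·3.4² + 2.2²·7.2² + 2.1²·5.9² + 2·[5.5·3.4·7.2·0.09 + 5.25·3.4·5.9·0.37 + 4.62·7.2·5.9·0.22] = 476.668 + 188.522 = 665.189.
Because errors are independent across components, Cov(Tᵢ,Tⱼ) = Cov(Xᵢ,Xⱼ); the off-diagonal part of the true-score variance is the same as above.
True-score variance = [2.5²·3.4²·0.61 + 2.2²·7.2²·0.60 + 2.1²·5.9²·0.84] + 188.522 = 323.566 + 188.522 = 512.088.
Reliability = 512.088 / 665.189 = 0.7698.

0.7698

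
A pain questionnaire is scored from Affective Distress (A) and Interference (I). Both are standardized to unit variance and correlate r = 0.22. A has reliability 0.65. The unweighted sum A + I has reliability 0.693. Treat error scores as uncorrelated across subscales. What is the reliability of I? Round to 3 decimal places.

0.601

Var(A+I) = 2 + 2·0.22 = 2.440.
True-score variance = ρ_A + ρ_I + 2·0.22, so 0.693 = (0.65 + ρ_I + 0.44) / 2.440.
ρ_I = 0.693·2.440 − 0.65 − 0.44 = 0.601.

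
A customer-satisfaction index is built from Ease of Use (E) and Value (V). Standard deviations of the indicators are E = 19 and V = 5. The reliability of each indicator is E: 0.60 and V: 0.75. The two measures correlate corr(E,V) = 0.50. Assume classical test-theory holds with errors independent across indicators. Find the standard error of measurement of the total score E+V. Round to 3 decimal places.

12.274

Var(total) = 386 + 95 = 481.
True-score variance = 235.35 + 95 = 330.35, so reliability = 0.6868.
Error variance = 481 − 330.35 = 150.65; SEM = √150.65 = 12.274.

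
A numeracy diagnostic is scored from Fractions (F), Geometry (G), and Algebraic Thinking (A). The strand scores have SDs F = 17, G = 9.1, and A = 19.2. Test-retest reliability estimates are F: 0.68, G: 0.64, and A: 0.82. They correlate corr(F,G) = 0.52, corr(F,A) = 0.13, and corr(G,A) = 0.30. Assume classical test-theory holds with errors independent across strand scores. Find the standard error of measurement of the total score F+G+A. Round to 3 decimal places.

13.735

Var(total) = 740.45 + 350.584 = 1091.03.
True-score variance = 551.803 + 350.584 = 902.387, so reliability = 0.8271.
Error variance = 1091.03 − 902.387 = 188.647; SEM = √188.647 = 13.735.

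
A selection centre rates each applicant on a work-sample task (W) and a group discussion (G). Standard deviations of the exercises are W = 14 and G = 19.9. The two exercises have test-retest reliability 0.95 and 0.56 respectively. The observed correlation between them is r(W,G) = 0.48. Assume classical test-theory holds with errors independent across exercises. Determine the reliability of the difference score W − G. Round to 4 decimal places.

Var(W−G) = 14² + 19.9² − 2·14·19.9·0.48 = 592.01 − 267.456 = 324.554.
Because errors are independent across components, Cov(Tᵢ,Tⱼ) = Cov(Xᵢ,Xⱼ); the off-diagonal part of the true-score variance is the same as above.
True-score variance = [14²·0.95 + 19.9²·0.56] − 267.456 = 407.966 − 267.456 = 140.51.
Reliability = 140.51 / 324.554 = 0.4329.

0.4329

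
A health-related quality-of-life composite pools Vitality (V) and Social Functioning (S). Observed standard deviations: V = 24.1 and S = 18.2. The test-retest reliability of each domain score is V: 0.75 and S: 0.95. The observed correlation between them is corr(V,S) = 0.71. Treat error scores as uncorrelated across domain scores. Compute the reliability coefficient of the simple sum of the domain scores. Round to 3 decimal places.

0.895

Var(V+S) = 24.1² + 18.2² + 2·[24.1·18.2·0.71] = 912.05 + 622.84 = 1534.89.
With uncorrelated errors the cross-covariances are all true-score covariance, so they carry over unchanged; only the diagonal terms shrink to ρᵢσᵢ².
True-score variance = [24.1²·0.75 + 18.2²·0.95] + 622.84 = 750.285 + 622.84 = 1373.13.
Reliability = 1373.13 / 1534.89 = 0.895.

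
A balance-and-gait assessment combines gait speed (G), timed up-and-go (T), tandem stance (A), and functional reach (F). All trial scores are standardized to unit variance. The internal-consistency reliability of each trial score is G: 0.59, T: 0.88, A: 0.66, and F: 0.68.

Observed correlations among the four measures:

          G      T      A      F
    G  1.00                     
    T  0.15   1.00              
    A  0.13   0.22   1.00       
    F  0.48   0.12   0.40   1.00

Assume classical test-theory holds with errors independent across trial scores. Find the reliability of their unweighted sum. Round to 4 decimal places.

Var(G+T+A+F) = 4 + 2·[0.15 + 0.13 + 0.48 + 0.22 + 0.12 + 0.40] = 4 + 3 = 7.
Because errors are independent across components, Cov(Tᵢ,Tⱼ) = Cov(Xᵢ,Xⱼ); the off-diagonal part of the true-score variance is the same as above.
True-score variance = [0.59 + 0.88 + 0.66 + 0.68] + 3 = 2.81 + 3 = 5.81.
Reliability = 5.81 / 7 = 0.8300.

0.8300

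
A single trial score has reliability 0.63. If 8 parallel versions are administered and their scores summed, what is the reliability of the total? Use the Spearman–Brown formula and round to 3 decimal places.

0.932

ρ_k = kρ / (1 + (k−1)ρ) = 8·0.63 / (1 + 7·0.63) = 5.040 / 5.410 = 0.932.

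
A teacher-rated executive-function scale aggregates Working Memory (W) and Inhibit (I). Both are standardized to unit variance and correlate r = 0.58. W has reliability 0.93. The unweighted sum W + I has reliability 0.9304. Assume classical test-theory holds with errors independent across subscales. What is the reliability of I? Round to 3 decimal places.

Var(W+I) = 2 + 2·0.58 = 3.160.
True-score variance = ρ_W + ρ_I + 2·0.58, so 0.9304 = (0.93 + ρ_I + 1.16) / 3.160.
ρ_I = 0.9304·3.160 − 0.93 − 1.16 = 0.850.

0.850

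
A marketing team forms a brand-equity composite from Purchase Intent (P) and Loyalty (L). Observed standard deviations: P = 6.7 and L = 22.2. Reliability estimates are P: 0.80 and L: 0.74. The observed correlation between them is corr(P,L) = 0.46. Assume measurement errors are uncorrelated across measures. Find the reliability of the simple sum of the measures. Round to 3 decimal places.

Var(P+L) = 6.7² + 22.2² + 2·[6.7·22.2·0.46] = 537.73 + 136.841 = 674.571.
Because errors are independent across components, Cov(Tᵢ,Tⱼ) = Cov(Xᵢ,Xⱼ); the off-diagonal part of the true-score variance is the same as above.
True-score variance = [6.7²·0.80 + 22.2²·0.74] + 136.841 = 400.614 + 136.841 = 537.454.
Reliability = 537.454 / 674.571 = 0.797.

0.797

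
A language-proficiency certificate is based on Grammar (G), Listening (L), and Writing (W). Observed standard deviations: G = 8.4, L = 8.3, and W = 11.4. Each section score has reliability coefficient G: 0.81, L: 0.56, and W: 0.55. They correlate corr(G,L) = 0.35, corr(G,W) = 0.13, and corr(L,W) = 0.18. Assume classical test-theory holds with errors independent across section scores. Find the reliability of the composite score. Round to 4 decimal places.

Var(G+L+W) = 8.4² + 8.3² + 11.4² + 2·[8.4·8.3·0.35 + 8.4·11.4·0.13 + 8.3·11.4·0.18] = 269.41 + 107.765 = 377.175.
Under uncorrelated errors the observed covariances equal the true-score covariances, so only the own-variance terms attenuate.
True-score variance = [8.4²·0.81 + 8.3²·0.56 + 11.4²·0.55] + 107.765 = 167.21 + 107.765 = 274.975.
Reliability = 274.975 / 377.175 = 0.7290.

0.7290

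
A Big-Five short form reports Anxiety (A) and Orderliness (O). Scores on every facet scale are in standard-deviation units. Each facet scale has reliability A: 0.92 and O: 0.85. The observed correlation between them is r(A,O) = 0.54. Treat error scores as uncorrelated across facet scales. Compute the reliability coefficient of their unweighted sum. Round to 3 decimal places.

0.925

Var(A+O) = 2 + 2·[0.54] = 2 + 1.08 = 3.08.
With uncorrelated errors the cross-covariances are all true-score covariance, so they carry over unchanged; only the diagonal terms shrink to ρᵢσᵢ².
True-score variance = [0.92 + 0.85] + 1.08 = 1.77 + 1.08 = 2.85.
Reliability = 2.85 / 3.08 = 0.925.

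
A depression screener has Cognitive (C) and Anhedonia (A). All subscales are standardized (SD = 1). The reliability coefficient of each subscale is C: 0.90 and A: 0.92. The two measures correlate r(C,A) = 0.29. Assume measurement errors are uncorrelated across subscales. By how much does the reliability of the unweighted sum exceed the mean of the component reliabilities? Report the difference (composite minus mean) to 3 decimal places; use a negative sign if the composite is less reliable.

0.020

Var(sum) = 2 + 0.58 = 2.58; true-score variance = 1.82 + 0.58 = 2.4; composite reliability = 0.9302.
Mean component reliability = 0.9100.
Difference = 0.9302 − 0.9100 = 0.020.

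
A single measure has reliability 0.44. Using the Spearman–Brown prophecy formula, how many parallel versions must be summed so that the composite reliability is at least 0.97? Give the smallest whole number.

k ≥ ρ*(1−ρ₁)/(ρ₁(1−ρ*)) = 0.97·0.56 / (0.44·0.03) = 41.152.
Smallest integer k = 42.

42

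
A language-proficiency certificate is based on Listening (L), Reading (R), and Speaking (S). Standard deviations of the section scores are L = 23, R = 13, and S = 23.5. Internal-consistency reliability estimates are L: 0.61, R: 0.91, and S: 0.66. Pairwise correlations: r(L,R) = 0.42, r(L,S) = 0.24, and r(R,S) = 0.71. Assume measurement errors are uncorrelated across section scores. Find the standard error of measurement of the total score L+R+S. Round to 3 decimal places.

20.231

Var(total) = 1250.25 + 944.41 = 2194.66.
True-score variance = 840.965 + 944.41 = 1785.38, so reliability = 0.8135.
Error variance = 2194.66 − 1785.38 = 409.285; SEM = √409.285 = 20.231.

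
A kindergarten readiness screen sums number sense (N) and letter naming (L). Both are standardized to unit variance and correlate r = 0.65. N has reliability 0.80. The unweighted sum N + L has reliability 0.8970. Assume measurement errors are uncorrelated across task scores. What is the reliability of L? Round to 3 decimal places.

0.860

Var(N+L) = 2 + 2·0.65 = 3.300.
True-score variance = ρ_N + ρ_L + 2·0.65, so 0.8970 = (0.80 + ρ_L + 1.30) / 3.300.
ρ_L = 0.8970·3.300 − 0.80 − 1.30 = 0.860.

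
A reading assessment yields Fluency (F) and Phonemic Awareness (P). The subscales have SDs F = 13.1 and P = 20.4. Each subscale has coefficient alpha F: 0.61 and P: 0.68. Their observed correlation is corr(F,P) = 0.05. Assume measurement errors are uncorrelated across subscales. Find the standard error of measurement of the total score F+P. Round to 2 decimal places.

14.15

Var(total) = 587.77 + 26.724 = 614.494.
True-score variance = 387.671 + 26.724 = 414.395, so reliability = 0.6744.
Error variance = 614.494 − 414.395 = 200.099; SEM = √200.099 = 14.15.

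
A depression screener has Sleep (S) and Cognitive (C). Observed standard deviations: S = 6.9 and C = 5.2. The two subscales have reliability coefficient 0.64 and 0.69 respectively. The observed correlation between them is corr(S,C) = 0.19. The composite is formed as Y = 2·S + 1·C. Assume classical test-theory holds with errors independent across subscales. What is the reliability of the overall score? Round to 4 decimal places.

0.6856

Var(Y) = 2²·6.9² + 5.2² + 2·[2·6.9·5.2·0.19] = 217.48 + 27.2688 = 244.749.
With uncorrelated errors the cross-covariances are all true-score covariance, so they carry over unchanged; only the diagonal terms shrink to ρᵢσᵢ².
True-score variance = [2²·6.9²·0.64 + 5.2²·0.69] + 27.2688 = 140.539 + 27.2688 = 167.808.
Reliability = 167.808 / 244.749 = 0.6856.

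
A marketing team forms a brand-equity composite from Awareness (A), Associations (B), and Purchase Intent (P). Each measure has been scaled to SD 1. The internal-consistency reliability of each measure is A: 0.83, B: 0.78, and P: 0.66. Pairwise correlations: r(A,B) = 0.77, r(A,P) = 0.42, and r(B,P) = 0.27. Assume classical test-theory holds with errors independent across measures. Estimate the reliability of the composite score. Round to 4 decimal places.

Var(A+B+P) = 3 + 2·[0.77 + 0.42 + 0.27] = 3 + 2.92 = 5.92.
With uncorrelated errors the cross-covariances are all true-score covariance, so they carry over unchanged; only the diagonal terms shrink to ρᵢσᵢ².
True-score variance = [0.83 + 0.78 + 0.66] + 2.92 = 2.27 + 2.92 = 5.19.
Reliability = 5.19 / 5.92 = 0.8767.

0.8767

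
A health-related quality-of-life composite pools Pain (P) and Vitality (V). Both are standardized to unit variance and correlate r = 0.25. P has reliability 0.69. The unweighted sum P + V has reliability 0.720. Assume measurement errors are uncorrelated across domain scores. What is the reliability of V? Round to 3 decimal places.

0.610

Var(P+V) = 2 + 2·0.25 = 2.500.
True-score variance = ρ_P + ρ_V + 2·0.25, so 0.720 = (0.69 + ρ_V + 0.50) / 2.500.
ρ_V = 0.720·2.500 − 0.69 − 0.50 = 0.610.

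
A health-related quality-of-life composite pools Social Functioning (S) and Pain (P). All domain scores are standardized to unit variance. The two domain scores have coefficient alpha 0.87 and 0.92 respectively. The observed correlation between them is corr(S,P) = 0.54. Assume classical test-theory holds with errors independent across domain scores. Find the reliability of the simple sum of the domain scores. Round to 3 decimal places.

0.932

Var(S+P) = 2 + 2·[0.54] = 2 + 1.08 = 3.08.
Because errors are independent across components, Cov(Tᵢ,Tⱼ) = Cov(Xᵢ,Xⱼ); the off-diagonal part of the true-score variance is the same as above.
True-score variance = [0.87 + 0.92] + 1.08 = 1.79 + 1.08 = 2.87.
Reliability = 2.87 / 3.08 = 0.932.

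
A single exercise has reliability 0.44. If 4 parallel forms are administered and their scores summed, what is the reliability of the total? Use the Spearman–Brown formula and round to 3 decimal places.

0.759

ρ_k = kρ / (1 + (k−1)ρ) = 4·0.44 / (1 + 3·0.44) = 1.760 / 2.320 = 0.759.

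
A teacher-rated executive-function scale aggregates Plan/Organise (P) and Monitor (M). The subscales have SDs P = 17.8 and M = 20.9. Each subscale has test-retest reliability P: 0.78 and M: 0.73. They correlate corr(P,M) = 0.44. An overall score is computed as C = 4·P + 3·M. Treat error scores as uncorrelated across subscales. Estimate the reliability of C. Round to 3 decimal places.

0.832

Var(C) = 4²·17.8² + 3²·20.9² + 2·[12·17.8·20.9·0.44] = 9000.73 + 3928.53 = 12929.3.
Under uncorrelated errors the observed covariances equal the true-score covariances, so only the own-variance terms attenuate.
True-score variance = [4²·17.8²·0.78 + 3²·20.9²·0.73] + 3928.53 = 6824 + 3928.53 = 10752.5.
Reliability = 10752.5 / 12929.3 = 0.832.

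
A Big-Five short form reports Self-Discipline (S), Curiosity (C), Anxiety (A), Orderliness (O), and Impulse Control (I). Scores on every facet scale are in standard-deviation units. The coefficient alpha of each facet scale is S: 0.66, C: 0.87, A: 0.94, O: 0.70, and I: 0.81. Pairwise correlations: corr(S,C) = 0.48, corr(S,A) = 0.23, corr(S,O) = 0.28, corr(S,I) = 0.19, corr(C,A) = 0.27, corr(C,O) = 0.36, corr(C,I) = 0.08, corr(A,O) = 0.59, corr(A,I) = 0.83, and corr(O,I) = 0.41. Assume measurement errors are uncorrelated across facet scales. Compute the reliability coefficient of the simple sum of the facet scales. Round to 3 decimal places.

0.918

Var(S+C+A+O+I) = 5 + 2·[0.48 + 0.23 + 0.28 + 0.19 + 0.27 + 0.36 + 0.08 + 0.59 + 0.83 + 0.41] = 5 + 7.44 = 12.44.
Because errors are independent across components, Cov(Tᵢ,Tⱼ) = Cov(Xᵢ,Xⱼ); the off-diagonal part of the true-score variance is the same as above.
True-score variance = [0.66 + 0.87 + 0.94 + 0.70 + 0.81] + 7.44 = 3.98 + 7.44 = 11.42.
Reliability = 11.42 / 12.44 = 0.918.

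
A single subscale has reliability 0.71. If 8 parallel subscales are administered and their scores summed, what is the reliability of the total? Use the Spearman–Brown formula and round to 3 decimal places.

0.951

ρ_k = kρ / (1 + (k−1)ρ) = 8·0.71 / (1 + 7·0.71) = 5.680 / 5.970 = 0.951.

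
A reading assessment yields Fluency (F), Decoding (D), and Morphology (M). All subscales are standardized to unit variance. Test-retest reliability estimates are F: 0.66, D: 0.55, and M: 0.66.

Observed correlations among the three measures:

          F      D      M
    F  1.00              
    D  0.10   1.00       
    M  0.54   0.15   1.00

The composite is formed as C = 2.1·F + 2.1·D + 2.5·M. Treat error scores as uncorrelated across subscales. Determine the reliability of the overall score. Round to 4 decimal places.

Var(C) = 2.1² + 2.1² + 2.5² + 2·[4.41·0.10 + 5.25·0.54 + 5.25·0.15] = 15.07 + 8.127 = 23.197.
Under uncorrelated errors the observed covariances equal the true-score covariances, so only the own-variance terms attenuate.
True-score variance = [2.1²·0.66 + 2.1²·0.55 + 2.5²·0.66] + 8.127 = 9.4611 + 8.127 = 17.5881.
Reliability = 17.5881 / 23.197 = 0.7582.

0.7582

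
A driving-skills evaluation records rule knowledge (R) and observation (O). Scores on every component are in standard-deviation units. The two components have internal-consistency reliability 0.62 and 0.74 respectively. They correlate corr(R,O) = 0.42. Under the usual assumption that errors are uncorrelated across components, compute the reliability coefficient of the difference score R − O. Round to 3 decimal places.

0.448

Var(R−O) = 1 + 1 − 2·0.42 = 2 − 0.84 = 1.16.
Because errors are independent across components, Cov(Tᵢ,Tⱼ) = Cov(Xᵢ,Xⱼ); the off-diagonal part of the true-score variance is the same as above.
True-score variance = [0.62 + 0.74] − 0.84 = 1.36 − 0.84 = 0.52.
Reliability = 0.52 / 1.16 = 0.448.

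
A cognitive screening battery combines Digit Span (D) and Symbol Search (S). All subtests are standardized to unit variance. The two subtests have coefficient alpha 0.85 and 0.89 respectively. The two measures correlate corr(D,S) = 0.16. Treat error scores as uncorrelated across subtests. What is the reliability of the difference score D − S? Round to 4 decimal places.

Var(D−S) = 1 + 1 − 2·0.16 = 2 − 0.32 = 1.68.
With uncorrelated errors the cross-covariances are all true-score covariance, so they carry over unchanged; only the diagonal terms shrink to ρᵢσᵢ².
True-score variance = [0.85 + 0.89] − 0.32 = 1.74 − 0.32 = 1.42.
Reliability = 1.42 / 1.68 = 0.8452.

0.8452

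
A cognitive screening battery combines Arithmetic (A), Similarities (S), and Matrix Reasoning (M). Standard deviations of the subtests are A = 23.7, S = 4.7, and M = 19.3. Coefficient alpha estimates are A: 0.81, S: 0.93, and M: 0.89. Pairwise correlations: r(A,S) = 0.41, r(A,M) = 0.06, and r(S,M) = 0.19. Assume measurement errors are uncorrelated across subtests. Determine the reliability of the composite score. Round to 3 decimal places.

Var(A+S+M) = 23.7² + 4.7² + 19.3² + 2·[23.7·4.7·0.41 + 23.7·19.3·0.06 + 4.7·19.3·0.19] = 956.27 + 180.699 = 1136.97.
Under uncorrelated errors the observed covariances equal the true-score covariances, so only the own-variance terms attenuate.
True-score variance = [23.7²·0.81 + 4.7²·0.93 + 19.3²·0.89] + 180.699 = 807.029 + 180.699 = 987.727.
Reliability = 987.727 / 1136.97 = 0.869.

0.869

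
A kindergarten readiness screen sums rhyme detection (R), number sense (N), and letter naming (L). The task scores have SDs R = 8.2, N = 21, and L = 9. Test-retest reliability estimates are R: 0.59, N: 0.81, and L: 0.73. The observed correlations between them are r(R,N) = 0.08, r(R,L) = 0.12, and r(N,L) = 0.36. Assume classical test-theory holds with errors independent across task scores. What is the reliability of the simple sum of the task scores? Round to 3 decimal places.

0.827

Var(R+N+L) = 8.2² + 21² + 9² + 2·[8.2·21·0.08 + 8.2·9·0.12 + 21·9·0.36] = 589.24 + 181.344 = 770.584.
Under uncorrelated errors the observed covariances equal the true-score covariances, so only the own-variance terms attenuate.
True-score variance = [8.2²·0.59 + 21²·0.81 + 9²·0.73] + 181.344 = 456.012 + 181.344 = 637.356.
Reliability = 637.356 / 770.584 = 0.827.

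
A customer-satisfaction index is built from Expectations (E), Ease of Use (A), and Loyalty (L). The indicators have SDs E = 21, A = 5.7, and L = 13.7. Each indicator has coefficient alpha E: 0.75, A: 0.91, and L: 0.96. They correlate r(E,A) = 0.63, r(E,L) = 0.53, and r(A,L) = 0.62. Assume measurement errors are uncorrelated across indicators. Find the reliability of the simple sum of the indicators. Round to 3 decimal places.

0.901

Var(E+A+L) = 21² + 5.7² + 13.7² + 2·[21·5.7·0.63 + 21·13.7·0.53 + 5.7·13.7·0.62] = 661.18 + 552.616 = 1213.8.
Under uncorrelated errors the observed covariances equal the true-score covariances, so only the own-variance terms attenuate.
True-score variance = [21²·0.75 + 5.7²·0.91 + 13.7²·0.96] + 552.616 = 540.498 + 552.616 = 1093.11.
Reliability = 1093.11 / 1213.8 = 0.901.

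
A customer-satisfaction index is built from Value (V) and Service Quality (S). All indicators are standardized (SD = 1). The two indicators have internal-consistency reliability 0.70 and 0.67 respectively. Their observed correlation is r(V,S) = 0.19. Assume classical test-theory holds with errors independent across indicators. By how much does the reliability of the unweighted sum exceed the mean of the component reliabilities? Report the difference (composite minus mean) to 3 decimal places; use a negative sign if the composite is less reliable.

Var(sum) = 2 + 0.38 = 2.38; true-score variance = 1.37 + 0.38 = 1.75; composite reliability = 0.7353.
Mean component reliability = 0.6850.
Difference = 0.7353 − 0.6850 = 0.050.

0.050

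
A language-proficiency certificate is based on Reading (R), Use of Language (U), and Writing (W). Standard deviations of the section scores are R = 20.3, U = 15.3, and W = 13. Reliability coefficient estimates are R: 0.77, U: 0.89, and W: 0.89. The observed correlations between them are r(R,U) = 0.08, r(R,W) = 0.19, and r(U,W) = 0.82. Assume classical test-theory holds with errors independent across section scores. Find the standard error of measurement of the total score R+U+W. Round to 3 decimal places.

11.795

Var(total) = 815.18 + 476.172 = 1291.35.
True-score variance = 676.059 + 476.172 = 1152.23, so reliability = 0.8923.
Error variance = 1291.35 − 1152.23 = 139.121; SEM = √139.121 = 11.795.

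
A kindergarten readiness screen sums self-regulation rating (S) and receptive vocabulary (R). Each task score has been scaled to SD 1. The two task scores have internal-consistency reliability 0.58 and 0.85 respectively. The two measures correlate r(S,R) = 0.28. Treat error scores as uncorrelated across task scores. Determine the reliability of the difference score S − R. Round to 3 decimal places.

0.604

Var(S−R) = 1 + 1 − 2·0.28 = 2 − 0.56 = 1.44.
Because errors are independent across components, Cov(Tᵢ,Tⱼ) = Cov(Xᵢ,Xⱼ); the off-diagonal part of the true-score variance is the same as above.
True-score variance = [0.58 + 0.85] − 0.56 = 1.43 − 0.56 = 0.87.
Reliability = 0.87 / 1.44 = 0.604.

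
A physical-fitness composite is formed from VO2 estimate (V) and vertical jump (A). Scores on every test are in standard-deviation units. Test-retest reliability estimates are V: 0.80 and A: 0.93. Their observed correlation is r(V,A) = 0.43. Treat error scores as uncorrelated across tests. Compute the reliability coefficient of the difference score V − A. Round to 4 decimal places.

Var(V−A) = 1 + 1 − 2·0.43 = 2 − 0.86 = 1.14.
Because errors are independent across components, Cov(Tᵢ,Tⱼ) = Cov(Xᵢ,Xⱼ); the off-diagonal part of the true-score variance is the same as above.
True-score variance = [0.80 + 0.93] − 0.86 = 1.73 − 0.86 = 0.87.
Reliability = 0.87 / 1.14 = 0.7632.

0.7632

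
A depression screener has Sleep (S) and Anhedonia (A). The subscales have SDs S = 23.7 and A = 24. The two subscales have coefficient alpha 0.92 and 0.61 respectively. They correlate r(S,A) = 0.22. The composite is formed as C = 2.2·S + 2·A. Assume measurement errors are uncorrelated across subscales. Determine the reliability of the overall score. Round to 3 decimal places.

Var(C) = 2.2²·23.7² + 2²·24² + 2·[4.4·23.7·24·0.22] = 5022.58 + 1101.2 = 6123.78.
Under uncorrelated errors the observed covariances equal the true-score covariances, so only the own-variance terms attenuate.
True-score variance = [2.2²·23.7²·0.92 + 2²·24²·0.61] + 1101.2 = 3906.53 + 1101.2 = 5007.73.
Reliability = 5007.73 / 6123.78 = 0.818.

0.818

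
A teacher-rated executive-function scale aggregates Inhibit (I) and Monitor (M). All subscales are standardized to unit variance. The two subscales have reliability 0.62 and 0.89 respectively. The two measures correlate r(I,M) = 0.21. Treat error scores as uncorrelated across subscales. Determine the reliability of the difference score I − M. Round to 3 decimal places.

0.690

Var(I−M) = 1 + 1 − 2·0.21 = 2 − 0.42 = 1.58.
With uncorrelated errors the cross-covariances are all true-score covariance, so they carry over unchanged; only the diagonal terms shrink to ρᵢσᵢ².
True-score variance = [0.62 + 0.89] − 0.42 = 1.51 − 0.42 = 1.09.
Reliability = 1.09 / 1.58 = 0.690.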